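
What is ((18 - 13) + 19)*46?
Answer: 1104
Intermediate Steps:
((18 - 13) + 19)*46 = (5 + 19)*46 = 24*46 = 1104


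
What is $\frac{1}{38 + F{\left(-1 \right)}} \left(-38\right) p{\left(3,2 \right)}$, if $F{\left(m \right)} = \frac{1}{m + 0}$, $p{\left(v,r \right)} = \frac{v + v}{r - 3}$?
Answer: $\frac{228}{37} \approx 6.1622$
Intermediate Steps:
$p{\left(v,r \right)} = \frac{2 v}{-3 + r}$
$F{\left(m \right)} = \frac{1}{m}$
$\frac{1}{38 + F{\left(-1 \right)}} \left(-38\right) p{\left(3,2 \right)} = \frac{1}{38 + \frac{1}{-1}} \left(-38\right) 2 \cdot 3 \frac{1}{-3 + 2} = \frac{1}{38 - 1} \left(-38\right) 2 \cdot 3 \frac{1}{-1} = \frac{1}{37} \left(-38\right) 2 \cdot 3 \left(-1\right) = \frac{1}{37} \left(-38\right) \left(-6\right) = \left(- \frac{38}{37}\right) \left(-6\right) = \frac{228}{37}$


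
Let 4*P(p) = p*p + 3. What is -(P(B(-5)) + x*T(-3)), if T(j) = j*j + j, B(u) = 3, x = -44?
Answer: 261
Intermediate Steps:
T(j) = j + j**2 (T(j) = j**2 + j = j + j**2)
P(p) = 3/4 + p**2/4 (P(p) = (p*p + 3)/4 = (p**2 + 3)/4 = (3 + p**2)/4 = 3/4 + p**2/4)
-(P(B(-5)) + x*T(-3)) = -((3/4 + (1/4)*3**2) - (-132)*(1 - 3)) = -((3/4 + (1/4)*9) - (-132)*(-2)) = -((3/4 + 9/4) - 44*6) = -(3 - 264) = -1*(-261) = 261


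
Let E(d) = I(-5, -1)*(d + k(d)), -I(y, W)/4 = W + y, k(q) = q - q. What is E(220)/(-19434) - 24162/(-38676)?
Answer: 7370973/20878594 ≈ 0.35304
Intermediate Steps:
k(q) = 0
I(y, W) = -4*W - 4*y (I(y, W) = -4*(W + y) = -4*W - 4*y)
E(d) = 24*d (E(d) = (-4*(-1) - 4*(-5))*(d + 0) = (4 + 20)*d = 24*d)
E(220)/(-19434) - 24162/(-38676) = (24*220)/(-19434) - 24162/(-38676) = 5280*(-1/19434) - 24162*(-1/38676) = -880/3239 + 4027/6446 = 7370973/20878594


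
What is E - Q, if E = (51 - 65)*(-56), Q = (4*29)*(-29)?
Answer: 4148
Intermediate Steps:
Q = -3364 (Q = 116*(-29) = -3364)
E = 784 (E = -14*(-56) = 784)
E - Q = 784 - 1*(-3364) = 784 + 3364 = 4148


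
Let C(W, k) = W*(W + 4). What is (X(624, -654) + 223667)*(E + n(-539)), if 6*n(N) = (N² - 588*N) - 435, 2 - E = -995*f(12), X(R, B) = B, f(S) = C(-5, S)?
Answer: 71016259720/3 ≈ 2.3672e+10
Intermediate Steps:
C(W, k) = W*(4 + W)
f(S) = 5 (f(S) = -5*(4 - 5) = -5*(-1) = 5)
E = 4977 (E = 2 - (-995)*5 = 2 - 1*(-4975) = 2 + 4975 = 4977)
n(N) = -145/2 - 98*N + N²/6 (n(N) = ((N² - 588*N) - 435)/6 = (-435 + N² - 588*N)/6 = -145/2 - 98*N + N²/6)
(X(624, -654) + 223667)*(E + n(-539)) = (-654 + 223667)*(4977 + (-145/2 - 98*(-539) + (⅙)*(-539)²)) = 223013*(4977 + (-145/2 + 52822 + (⅙)*290521)) = 223013*(4977 + (-145/2 + 52822 + 290521/6)) = 223013*(4977 + 303509/3) = 223013*(318440/3) = 71016259720/3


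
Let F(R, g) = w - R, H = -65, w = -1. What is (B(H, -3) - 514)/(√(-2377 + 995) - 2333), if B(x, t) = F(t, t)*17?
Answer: 373280/1814757 + 160*I*√1382/1814757 ≈ 0.20569 + 0.0032776*I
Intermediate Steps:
F(R, g) = -1 - R
B(x, t) = -17 - 17*t (B(x, t) = (-1 - t)*17 = -17 - 17*t)
(B(H, -3) - 514)/(√(-2377 + 995) - 2333) = ((-17 - 17*(-3)) - 514)/(√(-2377 + 995) - 2333) = ((-17 + 51) - 514)/(√(-1382) - 2333) = (34 - 514)/(I*√1382 - 2333) = -480/(-2333 + I*√1382)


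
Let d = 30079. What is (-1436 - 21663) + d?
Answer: 6980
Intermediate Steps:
(-1436 - 21663) + d = (-1436 - 21663) + 30079 = -23099 + 30079 = 6980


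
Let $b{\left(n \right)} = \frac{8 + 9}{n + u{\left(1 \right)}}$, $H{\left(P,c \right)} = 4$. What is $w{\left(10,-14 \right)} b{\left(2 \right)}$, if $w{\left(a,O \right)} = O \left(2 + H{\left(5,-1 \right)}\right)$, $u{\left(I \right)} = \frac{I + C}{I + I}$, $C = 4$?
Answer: $- \frac{952}{3} \approx -317.33$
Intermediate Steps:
$u{\left(I \right)} = \frac{4 + I}{2 I}$ ($u{\left(I \right)} = \frac{I + 4}{I + I} = \frac{4 + I}{2 I}$)
$b{\left(n \right)} = \frac{17}{\frac{5}{2} + n}$ ($b{\left(n \right)} = \frac{8 + 9}{n + \frac{4 + 1}{2 \cdot 1}} = \frac{17}{n + \frac{1}{2} \cdot 1 \cdot 5} = \frac{17}{n + \frac{5}{2}} = \frac{17}{\frac{5}{2} + n}$)
$w{\left(a,O \right)} = 6 O$ ($w{\left(a,O \right)} = O \left(2 + 4\right) = O 6 = 6 O$)
$w{\left(10,-14 \right)} b{\left(2 \right)} = 6 \left(-14\right) \frac{34}{5 + 2 \cdot 2} = - 84 \frac{34}{5 + 4} = - 84 \cdot \frac{34}{9} = - 84 \cdot 34 \cdot \frac{1}{9} = \left(-84\right) \frac{34}{9} = - \frac{952}{3}$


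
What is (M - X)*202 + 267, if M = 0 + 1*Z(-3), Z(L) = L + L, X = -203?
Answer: 40061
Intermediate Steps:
Z(L) = 2*L
M = -6 (M = 0 + 1*(2*(-3)) = 0 + 1*(-6) = 0 - 6 = -6)
(M - X)*202 + 267 = (-6 - 1*(-203))*202 + 267 = (-6 + 203)*202 + 267 = 197*202 + 267 = 39794 + 267 = 40061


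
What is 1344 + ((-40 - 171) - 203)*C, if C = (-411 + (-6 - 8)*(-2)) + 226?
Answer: 66342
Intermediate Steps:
C = -157 (C = (-411 - 14*(-2)) + 226 = (-411 + 28) + 226 = -383 + 226 = -157)
1344 + ((-40 - 171) - 203)*C = 1344 + ((-40 - 171) - 203)*(-157) = 1344 + (-211 - 203)*(-157) = 1344 - 414*(-157) = 1344 + 64998 = 66342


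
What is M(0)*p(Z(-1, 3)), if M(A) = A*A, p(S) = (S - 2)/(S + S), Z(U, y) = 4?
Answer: 0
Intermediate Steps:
p(S) = (-2 + S)/(2*S) (p(S) = (-2 + S)/((2*S)) = (-2 + S)*(1/(2*S)) = (-2 + S)/(2*S))
M(A) = A**2
M(0)*p(Z(-1, 3)) = 0**2*((1/2)*(-2 + 4)/4) = 0*((1/2)*(1/4)*2) = 0*(1/4) = 0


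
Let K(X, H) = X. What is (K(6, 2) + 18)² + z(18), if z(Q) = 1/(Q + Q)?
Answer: 20737/36 ≈ 576.03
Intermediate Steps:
z(Q) = 1/(2*Q)
(K(6, 2) + 18)² + z(18) = (6 + 18)² + (½)/18 = 24² + (½)*(1/18) = 576 + 1/36 = 20737/36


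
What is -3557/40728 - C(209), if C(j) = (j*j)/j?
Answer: -8515709/40728 ≈ -209.09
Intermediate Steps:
C(j) = j (C(j) = j²/j = j)
-3557/40728 - C(209) = -3557/40728 - 1*209 = -3557*1/40728 - 209 = -3557/40728 - 209 = -8515709/40728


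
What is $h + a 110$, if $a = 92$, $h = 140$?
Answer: $10260$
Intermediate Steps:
$h + a 110 = 140 + 92 \cdot 110 = 140 + 10120 = 10260$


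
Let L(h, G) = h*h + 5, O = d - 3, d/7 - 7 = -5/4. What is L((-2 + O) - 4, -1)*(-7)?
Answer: -109935/16 ≈ -6870.9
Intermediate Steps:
d = 161/4 (d = 49 + 7*(-5/4) = 49 - 35/4 = 161/4 ≈ 40.250)
O = 149/4 (O = 161/4 - 3 = 149/4 ≈ 37.250)
L(h, G) = 5 + h² (L(h, G) = h² + 5 = 5 + h²)
L((-2 + O) - 4, -1)*(-7) = (5 + ((-2 + 149/4) - 4)²)*(-7) = (5 + (141/4 - 4)²)*(-7) = (5 + (125/4)²)*(-7) = (5 + 15625/16)*(-7) = (15705/16)*(-7) = -109935/16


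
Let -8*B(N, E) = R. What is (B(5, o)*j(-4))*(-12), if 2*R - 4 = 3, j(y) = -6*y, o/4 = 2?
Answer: 126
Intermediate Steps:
o = 8 (o = 4*2 = 8)
R = 7/2 (R = 2 + (½)*3 = 2 + 3/2 = 7/2 ≈ 3.5000)
B(N, E) = -7/16 (B(N, E) = -⅛*7/2 = -7/16)
(B(5, o)*j(-4))*(-12) = -(-21)*(-4)/8*(-12) = -7/16*24*(-12) = -21/2*(-12) = 126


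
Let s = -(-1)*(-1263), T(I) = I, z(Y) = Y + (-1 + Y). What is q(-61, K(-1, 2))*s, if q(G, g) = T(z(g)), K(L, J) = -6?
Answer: 16419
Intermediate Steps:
z(Y) = -1 + 2*Y
q(G, g) = -1 + 2*g
s = -1263 (s = -1*1263 = -1263)
q(-61, K(-1, 2))*s = (-1 + 2*(-6))*(-1263) = (-1 - 12)*(-1263) = -13*(-1263) = 16419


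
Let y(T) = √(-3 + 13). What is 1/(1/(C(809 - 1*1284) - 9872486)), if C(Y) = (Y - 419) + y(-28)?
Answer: -9873380 + √10 ≈ -9.8734e+6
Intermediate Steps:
y(T) = √10
C(Y) = -419 + Y + √10 (C(Y) = (Y - 419) + √10 = (-419 + Y) + √10 = -419 + Y + √10)
1/(1/(C(809 - 1*1284) - 9872486)) = 1/(1/((-419 + (809 - 1*1284) + √10) - 9872486)) = 1/(1/((-419 + (809 - 1284) + √10) - 9872486)) = 1/(1/((-419 - 475 + √10) - 9872486)) = 1/(1/((-894 + √10) - 9872486)) = 1/(1/(-9873380 + √10)) = -9873380 + √10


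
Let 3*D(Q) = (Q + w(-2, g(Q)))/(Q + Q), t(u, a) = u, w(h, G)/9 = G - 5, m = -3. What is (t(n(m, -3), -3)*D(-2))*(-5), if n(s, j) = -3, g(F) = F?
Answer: 325/4 ≈ 81.250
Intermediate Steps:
w(h, G) = -45 + 9*G (w(h, G) = 9*(G - 5) = 9*(-5 + G) = -45 + 9*G)
D(Q) = (-45 + 10*Q)/(6*Q) (D(Q) = ((Q + (-45 + 9*Q))/(Q + Q))/3 = ((-45 + 10*Q)/((2*Q)))/3 = ((-45 + 10*Q)*(1/(2*Q)))/3 = ((-45 + 10*Q)/(2*Q))/3 = (-45 + 10*Q)/(6*Q))
(t(n(m, -3), -3)*D(-2))*(-5) = -5*(-9 + 2*(-2))/(2*(-2))*(-5) = -5*(-1)*(-9 - 4)/(2*2)*(-5) = -5*(-1)*(-13)/(2*2)*(-5) = -3*65/12*(-5) = -65/4*(-5) = 325/4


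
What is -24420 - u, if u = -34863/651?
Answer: -5287519/217 ≈ -24366.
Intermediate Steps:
u = -11621/217 (u = -34863*1/651 = -11621/217 ≈ -53.553)
-24420 - u = -24420 - 1*(-11621/217) = -24420 + 11621/217 = -5287519/217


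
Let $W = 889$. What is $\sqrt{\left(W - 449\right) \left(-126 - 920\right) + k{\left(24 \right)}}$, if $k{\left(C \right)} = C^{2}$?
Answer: $4 i \sqrt{28729} \approx 677.99 i$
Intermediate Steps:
$\sqrt{\left(W - 449\right) \left(-126 - 920\right) + k{\left(24 \right)}} = \sqrt{\left(889 - 449\right) \left(-126 - 920\right) + 24^{2}} = \sqrt{440 \left(-1046\right) + 576} = \sqrt{-460240 + 576} = \sqrt{-459664} = 4 i \sqrt{28729}$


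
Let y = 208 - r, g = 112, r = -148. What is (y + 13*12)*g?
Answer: 57344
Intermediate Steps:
y = 356 (y = 208 - 1*(-148) = 208 + 148 = 356)
(y + 13*12)*g = (356 + 13*12)*112 = (356 + 156)*112 = 512*112 = 57344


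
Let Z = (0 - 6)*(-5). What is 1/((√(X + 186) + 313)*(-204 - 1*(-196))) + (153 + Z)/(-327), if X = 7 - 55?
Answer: -47775645/85308632 + √138/782648 ≈ -0.56002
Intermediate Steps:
X = -48
Z = 30 (Z = -6*(-5) = 30)
1/((√(X + 186) + 313)*(-204 - 1*(-196))) + (153 + Z)/(-327) = 1/((√(-48 + 186) + 313)*(-204 - 1*(-196))) + (153 + 30)/(-327) = 1/((√138 + 313)*(-204 + 196)) + 183*(-1/327) = 1/((313 + √138)*(-8)) - 61/109 = -⅛/(313 + √138) - 61/109 = -1/(8*(313 + √138)) - 61/109 = -61/109 - 1/(8*(313 + √138))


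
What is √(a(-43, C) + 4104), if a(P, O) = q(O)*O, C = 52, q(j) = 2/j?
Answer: √4106 ≈ 64.078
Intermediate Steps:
a(P, O) = 2 (a(P, O) = (2/O)*O = 2)
√(a(-43, C) + 4104) = √(2 + 4104) = √4106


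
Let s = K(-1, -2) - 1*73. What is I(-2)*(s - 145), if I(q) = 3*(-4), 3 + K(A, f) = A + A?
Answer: 2676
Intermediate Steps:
K(A, f) = -3 + 2*A (K(A, f) = -3 + (A + A) = -3 + 2*A)
s = -78 (s = (-3 + 2*(-1)) - 1*73 = (-3 - 2) - 73 = -5 - 73 = -78)
I(q) = -12
I(-2)*(s - 145) = -12*(-78 - 145) = -12*(-223) = 2676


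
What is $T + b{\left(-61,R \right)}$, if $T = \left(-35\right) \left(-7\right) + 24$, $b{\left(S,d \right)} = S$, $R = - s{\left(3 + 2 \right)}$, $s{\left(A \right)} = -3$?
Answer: $208$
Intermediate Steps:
$R = 3$ ($R = \left(-1\right) \left(-3\right) = 3$)
$T = 269$ ($T = 245 + 24 = 269$)
$T + b{\left(-61,R \right)} = 269 - 61 = 208$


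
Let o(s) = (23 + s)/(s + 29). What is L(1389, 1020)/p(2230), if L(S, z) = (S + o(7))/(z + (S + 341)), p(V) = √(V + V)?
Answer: 8339*√1115/36795000 ≈ 0.0075677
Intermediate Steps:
o(s) = (23 + s)/(29 + s)
p(V) = √2*√V (p(V) = √(2*V) = √2*√V)
L(S, z) = (⅚ + S)/(341 + S + z) (L(S, z) = (S + (23 + 7)/(29 + 7))/(z + (S + 341)) = (S + 30/36)/(z + (341 + S)) = (S + (1/36)*30)/(341 + S + z) = (S + ⅚)/(341 + S + z) = (⅚ + S)/(341 + S + z))
L(1389, 1020)/p(2230) = ((⅚ + 1389)/(341 + 1389 + 1020))/((√2*√2230)) = ((8339/6)/2750)/((2*√1115)) = ((1/2750)*(8339/6))*(√1115/2230) = 8339*(√1115/2230)/16500 = 8339*√1115/36795000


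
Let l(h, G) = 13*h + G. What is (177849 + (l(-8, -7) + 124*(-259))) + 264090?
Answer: 409712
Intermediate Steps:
l(h, G) = G + 13*h
(177849 + (l(-8, -7) + 124*(-259))) + 264090 = (177849 + ((-7 + 13*(-8)) + 124*(-259))) + 264090 = (177849 + ((-7 - 104) - 32116)) + 264090 = (177849 + (-111 - 32116)) + 264090 = (177849 - 32227) + 264090 = 145622 + 264090 = 409712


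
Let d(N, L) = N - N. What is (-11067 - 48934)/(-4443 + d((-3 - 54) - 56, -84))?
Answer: 60001/4443 ≈ 13.505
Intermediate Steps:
d(N, L) = 0
(-11067 - 48934)/(-4443 + d((-3 - 54) - 56, -84)) = (-11067 - 48934)/(-4443 + 0) = -60001/(-4443) = -60001*(-1/4443) = 60001/4443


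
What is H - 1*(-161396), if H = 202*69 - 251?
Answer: 175083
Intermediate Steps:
H = 13687 (H = 13938 - 251 = 13687)
H - 1*(-161396) = 13687 - 1*(-161396) = 13687 + 161396 = 175083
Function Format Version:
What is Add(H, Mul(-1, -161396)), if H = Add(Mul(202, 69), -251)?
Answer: 175083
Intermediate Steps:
H = 13687 (H = Add(13938, -251) = 13687)
Add(H, Mul(-1, -161396)) = Add(13687, Mul(-1, -161396)) = Add(13687, 161396) = 175083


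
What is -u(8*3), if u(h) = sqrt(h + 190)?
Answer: -sqrt(214) ≈ -14.629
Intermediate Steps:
u(h) = sqrt(190 + h)
-u(8*3) = -sqrt(190 + 8*3) = -sqrt(190 + 24) = -sqrt(214)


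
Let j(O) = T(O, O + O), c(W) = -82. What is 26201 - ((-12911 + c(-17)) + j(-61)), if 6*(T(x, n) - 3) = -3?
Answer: 78383/2 ≈ 39192.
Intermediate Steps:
T(x, n) = 5/2 (T(x, n) = 3 + (⅙)*(-3) = 3 - ½ = 5/2)
j(O) = 5/2
26201 - ((-12911 + c(-17)) + j(-61)) = 26201 - ((-12911 - 82) + 5/2) = 26201 - (-12993 + 5/2) = 26201 - 1*(-25981/2) = 26201 + 25981/2 = 78383/2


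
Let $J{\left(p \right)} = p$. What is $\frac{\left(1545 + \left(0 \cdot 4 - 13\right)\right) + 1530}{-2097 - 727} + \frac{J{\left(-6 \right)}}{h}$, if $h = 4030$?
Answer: $- \frac{3089201}{2845180} \approx -1.0858$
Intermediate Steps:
$\frac{\left(1545 + \left(0 \cdot 4 - 13\right)\right) + 1530}{-2097 - 727} + \frac{J{\left(-6 \right)}}{h} = \frac{\left(1545 + \left(0 \cdot 4 - 13\right)\right) + 1530}{-2097 - 727} - \frac{6}{4030} = \frac{\left(1545 + \left(0 - 13\right)\right) + 1530}{-2097 - 727} - \frac{3}{2015} = \frac{\left(1545 + \left(0 - 13\right)\right) + 1530}{-2824} - \frac{3}{2015} = \left(\left(1545 - 13\right) + 1530\right) \left(- \frac{1}{2824}\right) - \frac{3}{2015} = \left(1532 + 1530\right) \left(- \frac{1}{2824}\right) - \frac{3}{2015} = 3062 \left(- \frac{1}{2824}\right) - \frac{3}{2015} = - \frac{1531}{1412} - \frac{3}{2015} = - \frac{3089201}{2845180}$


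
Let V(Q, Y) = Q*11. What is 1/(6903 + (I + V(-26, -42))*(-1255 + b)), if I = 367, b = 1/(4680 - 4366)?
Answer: -314/29752047 ≈ -1.0554e-5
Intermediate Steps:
V(Q, Y) = 11*Q
b = 1/314 ≈ 0.0031847
1/(6903 + (I + V(-26, -42))*(-1255 + b)) = 1/(6903 + (367 + 11*(-26))*(-1255 + 1/314)) = 1/(6903 + (367 - 286)*(-394069/314)) = 1/(6903 + 81*(-394069/314)) = 1/(6903 - 31919589/314) = 1/(-29752047/314) = -314/29752047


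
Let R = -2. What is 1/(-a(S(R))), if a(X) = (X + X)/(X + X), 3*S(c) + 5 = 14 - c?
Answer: -1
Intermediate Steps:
S(c) = 3 - c/3 (S(c) = -5/3 + (14 - c)/3 = -5/3 + (14/3 - c/3) = 3 - c/3)
a(X) = 1 (a(X) = (2*X)/((2*X)) = (2*X)*(1/(2*X)) = 1)
1/(-a(S(R))) = 1/(-1*1) = 1/(-1) = -1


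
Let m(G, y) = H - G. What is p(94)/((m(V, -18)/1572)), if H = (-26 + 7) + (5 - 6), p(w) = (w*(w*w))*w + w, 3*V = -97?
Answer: 368201652840/37 ≈ 9.9514e+9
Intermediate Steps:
V = -97/3 (V = (1/3)*(-97) = -97/3 ≈ -32.333)
p(w) = w + w**4 (p(w) = (w*w**2)*w + w = w**3*w + w = w**4 + w = w + w**4)
H = -20 (H = -19 - 1 = -20)
m(G, y) = -20 - G
p(94)/((m(V, -18)/1572)) = (94 + 94**4)/(((-20 - 1*(-97/3))/1572)) = (94 + 78074896)/(((-20 + 97/3)*(1/1572))) = 78074990/(((37/3)*(1/1572))) = 78074990/(37/4716) = 78074990*(4716/37) = 368201652840/37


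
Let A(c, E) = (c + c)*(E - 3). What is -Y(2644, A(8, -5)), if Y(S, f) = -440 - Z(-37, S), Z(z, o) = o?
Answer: 3084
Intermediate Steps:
A(c, E) = 2*c*(-3 + E) (A(c, E) = (2*c)*(-3 + E) = 2*c*(-3 + E))
Y(S, f) = -440 - S
-Y(2644, A(8, -5)) = -(-440 - 1*2644) = -(-440 - 2644) = -1*(-3084) = 3084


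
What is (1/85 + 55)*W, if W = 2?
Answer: 9352/85 ≈ 110.02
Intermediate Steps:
(1/85 + 55)*W = (1/85 + 55)*2 = (4676/85)*2 = 9352/85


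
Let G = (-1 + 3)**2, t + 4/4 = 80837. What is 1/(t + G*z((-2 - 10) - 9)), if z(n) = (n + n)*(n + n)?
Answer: 1/87892 ≈ 1.1378e-5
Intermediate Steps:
t = 80836 (t = -1 + 80837 = 80836)
z(n) = 4*n**2 (z(n) = (2*n)*(2*n) = 4*n**2)
G = 4 (G = 2**2 = 4)
1/(t + G*z((-2 - 10) - 9)) = 1/(80836 + 4*(4*((-2 - 10) - 9)**2)) = 1/(80836 + 4*(4*(-12 - 9)**2)) = 1/(80836 + 4*(4*(-21)**2)) = 1/(80836 + 4*(4*441)) = 1/(80836 + 4*1764) = 1/(80836 + 7056) = 1/87892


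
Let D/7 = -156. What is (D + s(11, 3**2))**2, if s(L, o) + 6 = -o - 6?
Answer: 1238769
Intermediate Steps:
D = -1092 (D = 7*(-156) = -1092)
s(L, o) = -12 - o (s(L, o) = -6 + (-o - 6) = -6 + (-6 - o) = -12 - o)
(D + s(11, 3**2))**2 = (-1092 + (-12 - 1*3**2))**2 = (-1092 + (-12 - 1*9))**2 = (-1092 + (-12 - 9))**2 = (-1092 - 21)**2 = (-1113)**2 = 1238769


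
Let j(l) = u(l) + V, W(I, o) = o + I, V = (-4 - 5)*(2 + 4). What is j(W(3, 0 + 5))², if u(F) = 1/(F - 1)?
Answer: 142129/49 ≈ 2900.6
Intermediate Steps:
V = -54 (V = -9*6 = -54)
W(I, o) = I + o
u(F) = 1/(-1 + F)
j(l) = -54 + 1/(-1 + l) (j(l) = 1/(-1 + l) - 54 = -54 + 1/(-1 + l))
j(W(3, 0 + 5))² = ((55 - 54*(3 + (0 + 5)))/(-1 + (3 + (0 + 5))))² = ((55 - 54*(3 + 5))/(-1 + (3 + 5)))² = ((55 - 54*8)/(-1 + 8))² = ((55 - 432)/7)² = ((⅐)*(-377))² = (-377/7)² = 142129/49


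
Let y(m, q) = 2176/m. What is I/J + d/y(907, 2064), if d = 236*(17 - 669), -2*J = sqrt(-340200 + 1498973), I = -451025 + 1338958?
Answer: -8722619/136 - 1775866*sqrt(1158773)/1158773 ≈ -65787.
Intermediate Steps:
I = 887933
J = -sqrt(1158773)/2 (J = -sqrt(-340200 + 1498973)/2 = -sqrt(1158773)/2 ≈ -538.23)
d = -153872 (d = 236*(-652) = -153872)
I/J + d/y(907, 2064) = 887933/((-sqrt(1158773)/2)) - 153872/(2176/907) = 887933*(-2*sqrt(1158773)/1158773) - 153872/(2176*(1/907)) = -1775866*sqrt(1158773)/1158773 - 153872/2176/907 = -1775866*sqrt(1158773)/1158773 - 153872*907/2176 = -1775866*sqrt(1158773)/1158773 - 8722619/136 = -8722619/136 - 1775866*sqrt(1158773)/1158773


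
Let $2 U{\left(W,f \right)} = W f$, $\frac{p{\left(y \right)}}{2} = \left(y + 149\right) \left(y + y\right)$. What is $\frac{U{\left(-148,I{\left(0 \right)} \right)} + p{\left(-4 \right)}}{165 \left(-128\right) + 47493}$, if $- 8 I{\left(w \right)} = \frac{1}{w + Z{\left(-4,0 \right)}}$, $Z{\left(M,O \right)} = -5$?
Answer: $- \frac{15479}{175820} \approx -0.088039$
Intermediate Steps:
$p{\left(y \right)} = 4 y \left(149 + y\right)$ ($p{\left(y \right)} = 2 \left(y + 149\right) \left(y + y\right) = 2 \left(149 + y\right) 2 y = 2 \cdot 2 y \left(149 + y\right) = 4 y \left(149 + y\right)$)
$I{\left(w \right)} = - \frac{1}{8 \left(-5 + w\right)}$ ($I{\left(w \right)} = - \frac{1}{8 \left(w - 5\right)} = - \frac{1}{8 \left(-5 + w\right)}$)
$U{\left(W,f \right)} = \frac{W f}{2}$
$\frac{U{\left(-148,I{\left(0 \right)} \right)} + p{\left(-4 \right)}}{165 \left(-128\right) + 47493} = \frac{\frac{1}{2} \left(-148\right) \left(- \frac{1}{-40 + 8 \cdot 0}\right) + 4 \left(-4\right) \left(149 - 4\right)}{165 \left(-128\right) + 47493} = \frac{\frac{1}{2} \left(-148\right) \left(- \frac{1}{-40 + 0}\right) + 4 \left(-4\right) 145}{-21120 + 47493} = \frac{\frac{1}{2} \left(-148\right) \left(- \frac{1}{-40}\right) - 2320}{26373} = \left(\frac{1}{2} \left(-148\right) \left(\left(-1\right) \left(- \frac{1}{40}\right)\right) - 2320\right) \frac{1}{26373} = \left(\frac{1}{2} \left(-148\right) \frac{1}{40} - 2320\right) \frac{1}{26373} = \left(- \frac{37}{20} - 2320\right) \frac{1}{26373} = \left(- \frac{46437}{20}\right) \frac{1}{26373} = - \frac{15479}{175820}$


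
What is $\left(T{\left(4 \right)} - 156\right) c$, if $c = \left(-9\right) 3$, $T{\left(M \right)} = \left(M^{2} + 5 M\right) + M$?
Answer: $3132$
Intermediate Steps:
$T{\left(M \right)} = M^{2} + 6 M$
$c = -27$
$\left(T{\left(4 \right)} - 156\right) c = \left(4 \left(6 + 4\right) - 156\right) \left(-27\right) = \left(4 \cdot 10 - 156\right) \left(-27\right) = \left(40 - 156\right) \left(-27\right) = \left(-116\right) \left(-27\right) = 3132$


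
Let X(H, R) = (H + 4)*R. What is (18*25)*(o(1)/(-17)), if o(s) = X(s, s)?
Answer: -2250/17 ≈ -132.35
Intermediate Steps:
X(H, R) = R*(4 + H) (X(H, R) = (4 + H)*R = R*(4 + H))
o(s) = s*(4 + s)
(18*25)*(o(1)/(-17)) = (18*25)*((1*(4 + 1))/(-17)) = 450*((1*5)*(-1/17)) = 450*(5*(-1/17)) = 450*(-5/17) = -2250/17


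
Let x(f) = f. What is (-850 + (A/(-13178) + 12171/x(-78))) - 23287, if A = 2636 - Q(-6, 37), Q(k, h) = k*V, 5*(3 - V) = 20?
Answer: -4161771781/171314 ≈ -24293.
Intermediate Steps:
V = -1 (V = 3 - ⅕*20 = 3 - 4 = -1)
Q(k, h) = -k (Q(k, h) = k*(-1) = -k)
A = 2630 (A = 2636 - (-1)*(-6) = 2636 - 1*6 = 2636 - 6 = 2630)
(-850 + (A/(-13178) + 12171/x(-78))) - 23287 = (-850 + (2630/(-13178) + 12171/(-78))) - 23287 = (-850 + (2630*(-1/13178) + 12171*(-1/78))) - 23287 = (-850 + (-1315/6589 - 4057/26)) - 23287 = (-850 - 26765763/171314) - 23287 = -172382663/171314 - 23287 = -4161771781/171314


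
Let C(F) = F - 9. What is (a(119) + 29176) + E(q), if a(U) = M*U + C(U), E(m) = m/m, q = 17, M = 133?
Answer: 45114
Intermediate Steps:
E(m) = 1
C(F) = -9 + F
a(U) = -9 + 134*U (a(U) = 133*U + (-9 + U) = -9 + 134*U)
(a(119) + 29176) + E(q) = ((-9 + 134*119) + 29176) + 1 = ((-9 + 15946) + 29176) + 1 = (15937 + 29176) + 1 = 45113 + 1 = 45114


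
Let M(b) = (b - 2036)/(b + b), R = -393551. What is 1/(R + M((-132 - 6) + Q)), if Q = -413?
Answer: -1102/433690615 ≈ -2.5410e-6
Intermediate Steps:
M(b) = (-2036 + b)/(2*b) (M(b) = (-2036 + b)/((2*b)) = (-2036 + b)*(1/(2*b)) = (-2036 + b)/(2*b))
1/(R + M((-132 - 6) + Q)) = 1/(-393551 + (-2036 + ((-132 - 6) - 413))/(2*((-132 - 6) - 413))) = 1/(-393551 + (-2036 + (-138 - 413))/(2*(-138 - 413))) = 1/(-393551 + (½)*(-2036 - 551)/(-551)) = 1/(-393551 + (½)*(-1/551)*(-2587)) = 1/(-393551 + 2587/1102) = 1/(-433690615/1102) = -1102/433690615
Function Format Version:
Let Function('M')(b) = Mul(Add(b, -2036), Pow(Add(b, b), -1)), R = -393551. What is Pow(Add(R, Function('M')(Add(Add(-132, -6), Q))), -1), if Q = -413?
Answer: Rational(-1102, 433690615) ≈ -2.5410e-6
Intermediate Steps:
Function('M')(b) = Mul(Rational(1, 2), Pow(b, -1), Add(-2036, b)) (Function('M')(b) = Mul(Add(-2036, b), Pow(Mul(2, b), -1)) = Mul(Add(-2036, b), Mul(Rational(1, 2), Pow(b, -1))) = Mul(Rational(1, 2), Pow(b, -1), Add(-2036, b)))
Pow(Add(R, Function('M')(Add(Add(-132, -6), Q))), -1) = Pow(Add(-393551, Mul(Rational(1, 2), Pow(Add(Add(-132, -6), -413), -1), Add(-2036, Add(Add(-132, -6), -413)))), -1) = Pow(Add(-393551, Mul(Rational(1, 2), Pow(Add(-138, -413), -1), Add(-2036, Add(-138, -413)))), -1) = Pow(Add(-393551, Mul(Rational(1, 2), Pow(-551, -1), Add(-2036, -551))), -1) = Pow(Add(-393551, Mul(Rational(1, 2), Rational(-1, 551), -2587)), -1) = Pow(Add(-393551, Rational(2587, 1102)), -1) = Pow(Rational(-433690615, 1102), -1) = Rational(-1102, 433690615)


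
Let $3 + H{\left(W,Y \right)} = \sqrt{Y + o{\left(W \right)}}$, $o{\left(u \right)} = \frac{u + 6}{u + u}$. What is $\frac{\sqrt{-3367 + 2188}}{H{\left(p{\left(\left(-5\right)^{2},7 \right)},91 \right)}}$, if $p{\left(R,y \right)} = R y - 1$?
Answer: $\frac{3 i \sqrt{10082546}}{2393} + \frac{261 i \sqrt{131}}{2393} \approx 5.2291 i$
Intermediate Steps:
$o{\left(u \right)} = \frac{6 + u}{2 u}$
$p{\left(R,y \right)} = -1 + R y$
$H{\left(W,Y \right)} = -3 + \sqrt{Y + \frac{6 + W}{2 W}}$
$\frac{\sqrt{-3367 + 2188}}{H{\left(p{\left(\left(-5\right)^{2},7 \right)},91 \right)}} = \frac{\sqrt{-3367 + 2188}}{-3 + \frac{\sqrt{2 + 4 \cdot 91 + \frac{12}{-1 + \left(-5\right)^{2} \cdot 7}}}{2}} = \frac{\sqrt{-1179}}{-3 + \frac{\sqrt{2 + 364 + \frac{12}{-1 + 25 \cdot 7}}}{2}} = \frac{3 i \sqrt{131}}{-3 + \frac{\sqrt{2 + 364 + \frac{12}{-1 + 175}}}{2}} = \frac{3 i \sqrt{131}}{-3 + \frac{\sqrt{2 + 364 + \frac{12}{174}}}{2}} = \frac{3 i \sqrt{131}}{-3 + \frac{\sqrt{2 + 364 + 12 \cdot \frac{1}{174}}}{2}} = \frac{3 i \sqrt{131}}{-3 + \frac{\sqrt{2 + 364 + \frac{2}{29}}}{2}} = \frac{3 i \sqrt{131}}{-3 + \frac{\sqrt{\frac{10616}{29}}}{2}} = \frac{3 i \sqrt{131}}{-3 + \frac{\frac{2}{29} \sqrt{76966}}{2}} = \frac{3 i \sqrt{131}}{-3 + \frac{\sqrt{76966}}{29}}$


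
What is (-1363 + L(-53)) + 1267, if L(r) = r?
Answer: -149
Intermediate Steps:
(-1363 + L(-53)) + 1267 = (-1363 - 53) + 1267 = -1416 + 1267 = -149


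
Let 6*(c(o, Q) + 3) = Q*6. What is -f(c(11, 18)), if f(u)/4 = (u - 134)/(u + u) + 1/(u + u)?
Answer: 236/15 ≈ 15.733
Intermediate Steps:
c(o, Q) = -3 + Q (c(o, Q) = -3 + (Q*6)/6 = -3 + (6*Q)/6 = -3 + Q)
f(u) = 2/u + 2*(-134 + u)/u (f(u) = 4*((u - 134)/(u + u) + 1/(u + u)) = 4*((-134 + u)/((2*u)) + 1/(2*u)) = 4*((-134 + u)*(1/(2*u)) + 1/(2*u)) = 4*((-134 + u)/(2*u) + 1/(2*u)) = 4*(1/(2*u) + (-134 + u)/(2*u)) = 2/u + 2*(-134 + u)/u)
-f(c(11, 18)) = -(2 - 266/(-3 + 18)) = -(2 - 266/15) = -1*(-236/15) = 236/15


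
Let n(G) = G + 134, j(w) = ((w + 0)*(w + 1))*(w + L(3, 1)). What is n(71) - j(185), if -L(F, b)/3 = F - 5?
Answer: -6572105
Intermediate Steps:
L(F, b) = 15 - 3*F (L(F, b) = -3*(F - 5) = -3*(-5 + F) = 15 - 3*F)
j(w) = w*(1 + w)*(6 + w) (j(w) = ((w + 0)*(w + 1))*(w + (15 - 3*3)) = (w*(1 + w))*(w + (15 - 9)) = (w*(1 + w))*(w + 6) = (w*(1 + w))*(6 + w) = w*(1 + w)*(6 + w))
n(G) = 134 + G
n(71) - j(185) = (134 + 71) - 185*(6 + 185**2 + 7*185) = 205 - 185*(6 + 34225 + 1295) = 205 - 185*35526 = 205 - 1*6572310 = 205 - 6572310 = -6572105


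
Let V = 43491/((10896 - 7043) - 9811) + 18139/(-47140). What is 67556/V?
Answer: -3162297711120/359706317 ≈ -8791.3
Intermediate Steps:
V = -359706317/46810020 (V = 43491/(3853 - 9811) + 18139*(-1/47140) = 43491/(-5958) - 18139/47140 = 43491*(-1/5958) - 18139/47140 = -14497/1986 - 18139/47140 = -359706317/46810020 ≈ -7.6844)
67556/V = 67556/(-359706317/46810020) = 67556*(-46810020/359706317) = -3162297711120/359706317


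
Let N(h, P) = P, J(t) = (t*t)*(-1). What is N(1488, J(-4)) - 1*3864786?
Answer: -3864802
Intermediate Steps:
J(t) = -t² (J(t) = t²*(-1) = -t²)
N(1488, J(-4)) - 1*3864786 = -1*(-4)² - 1*3864786 = -1*16 - 3864786 = -16 - 3864786 = -3864802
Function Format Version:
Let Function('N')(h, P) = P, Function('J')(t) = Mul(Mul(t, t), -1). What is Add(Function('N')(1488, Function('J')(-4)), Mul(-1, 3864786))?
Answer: -3864802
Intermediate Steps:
Function('J')(t) = Mul(-1, Pow(t, 2)) (Function('J')(t) = Mul(Pow(t, 2), -1) = Mul(-1, Pow(t, 2)))
Add(Function('N')(1488, Function('J')(-4)), Mul(-1, 3864786)) = Add(Mul(-1, Pow(-4, 2)), Mul(-1, 3864786)) = Add(Mul(-1, 16), -3864786) = Add(-16, -3864786) = -3864802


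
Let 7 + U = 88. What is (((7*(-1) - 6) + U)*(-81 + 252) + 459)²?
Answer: 146095569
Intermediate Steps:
U = 81 (U = -7 + 88 = 81)
(((7*(-1) - 6) + U)*(-81 + 252) + 459)² = (((7*(-1) - 6) + 81)*(-81 + 252) + 459)² = (((-7 - 6) + 81)*171 + 459)² = ((-13 + 81)*171 + 459)² = (68*171 + 459)² = (11628 + 459)² = 12087² = 146095569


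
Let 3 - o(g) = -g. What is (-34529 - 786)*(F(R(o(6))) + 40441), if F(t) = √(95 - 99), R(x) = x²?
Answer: -1428173915 - 70630*I ≈ -1.4282e+9 - 70630.0*I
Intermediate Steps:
o(g) = 3 + g (o(g) = 3 - (-1)*g = 3 + g)
F(t) = 2*I (F(t) = √(-4) = 2*I)
(-34529 - 786)*(F(R(o(6))) + 40441) = (-34529 - 786)*(2*I + 40441) = -35315*(40441 + 2*I) = -1428173915 - 70630*I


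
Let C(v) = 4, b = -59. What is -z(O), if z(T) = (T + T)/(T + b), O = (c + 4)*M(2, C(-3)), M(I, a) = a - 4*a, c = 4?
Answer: -192/155 ≈ -1.2387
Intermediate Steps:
M(I, a) = -3*a
O = -96 (O = (4 + 4)*(-3*4) = 8*(-12) = -96)
z(T) = 2*T/(-59 + T) (z(T) = (T + T)/(T - 59) = (2*T)/(-59 + T) = 2*T/(-59 + T))
-z(O) = -2*(-96)/(-59 - 96) = -2*(-96)/(-155) = -2*(-96)*(-1)/155 = -1*192/155 = -192/155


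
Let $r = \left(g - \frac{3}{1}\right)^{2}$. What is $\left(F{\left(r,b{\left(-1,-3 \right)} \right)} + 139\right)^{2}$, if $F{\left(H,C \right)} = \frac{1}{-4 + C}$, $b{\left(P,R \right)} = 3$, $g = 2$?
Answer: $19044$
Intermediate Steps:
$r = 1$ ($r = \left(2 - \frac{3}{1}\right)^{2} = \left(2 - 3\right)^{2} = \left(-1\right)^{2} = 1$)
$\left(F{\left(r,b{\left(-1,-3 \right)} \right)} + 139\right)^{2} = \left(\frac{1}{-4 + 3} + 139\right)^{2} = \left(\frac{1}{-1} + 139\right)^{2} = \left(-1 + 139\right)^{2} = 138^{2} = 19044$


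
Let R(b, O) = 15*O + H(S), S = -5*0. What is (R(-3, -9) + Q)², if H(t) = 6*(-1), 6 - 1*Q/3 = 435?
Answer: 2039184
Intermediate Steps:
Q = -1287 (Q = 18 - 3*435 = 18 - 1305 = -1287)
S = 0
H(t) = -6
R(b, O) = -6 + 15*O (R(b, O) = 15*O - 6 = -6 + 15*O)
(R(-3, -9) + Q)² = ((-6 + 15*(-9)) - 1287)² = ((-6 - 135) - 1287)² = (-141 - 1287)² = (-1428)² = 2039184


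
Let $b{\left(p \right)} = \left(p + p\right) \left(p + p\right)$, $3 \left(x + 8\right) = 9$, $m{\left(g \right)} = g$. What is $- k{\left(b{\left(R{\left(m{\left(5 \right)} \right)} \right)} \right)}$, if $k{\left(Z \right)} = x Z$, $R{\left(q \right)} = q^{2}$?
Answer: $12500$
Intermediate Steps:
$x = -5$ ($x = -8 + \frac{1}{3} \cdot 9 = -8 + 3 = -5$)
$b{\left(p \right)} = 4 p^{2}$ ($b{\left(p \right)} = 2 p 2 p = 4 p^{2}$)
$k{\left(Z \right)} = - 5 Z$
$- k{\left(b{\left(R{\left(m{\left(5 \right)} \right)} \right)} \right)} = - \left(-5\right) 4 \left(5^{2}\right)^{2} = - \left(-5\right) 4 \cdot 25^{2} = - \left(-5\right) 4 \cdot 625 = - \left(-5\right) 2500 = \left(-1\right) \left(-12500\right) = 12500$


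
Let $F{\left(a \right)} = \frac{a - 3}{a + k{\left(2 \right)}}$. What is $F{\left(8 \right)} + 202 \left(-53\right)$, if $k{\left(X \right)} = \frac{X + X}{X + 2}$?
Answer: $- \frac{96349}{9} \approx -10705.0$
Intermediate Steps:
$k{\left(X \right)} = \frac{2 X}{2 + X}$
$F{\left(a \right)} = \frac{-3 + a}{1 + a}$ ($F{\left(a \right)} = \frac{a - 3}{a + 2 \cdot 2 \frac{1}{2 + 2}} = \frac{-3 + a}{a + 2 \cdot 2 \cdot \frac{1}{4}} = \frac{-3 + a}{a + 1} = \frac{-3 + a}{1 + a}$)
$F{\left(8 \right)} + 202 \left(-53\right) = \frac{-3 + 8}{1 + 8} + 202 \left(-53\right) = \frac{1}{9} \cdot 5 - 10706 = \frac{5}{9} - 10706 = - \frac{96349}{9}$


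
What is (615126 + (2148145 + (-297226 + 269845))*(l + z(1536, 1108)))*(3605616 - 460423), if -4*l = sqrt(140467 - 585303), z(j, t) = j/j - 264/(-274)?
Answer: 2059339580061154/137 - 3335106043726*I*sqrt(111209) ≈ 1.5032e+13 - 1.1122e+15*I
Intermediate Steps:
z(j, t) = 269/137 (z(j, t) = 1 - 264*(-1/274) = 1 + 132/137 = 269/137)
l = -I*sqrt(111209)/2 (l = -sqrt(140467 - 585303)/4 = -I*sqrt(111209)/2 ≈ -166.74*I)
(615126 + (2148145 + (-297226 + 269845))*(l + z(1536, 1108)))*(3605616 - 460423) = (615126 + (2148145 + (-297226 + 269845))*(-I*sqrt(111209)/2 + 269/137))*(3605616 - 460423) = (615126 + (2148145 - 27381)*(269/137 - I*sqrt(111209)/2))*3145193 = (615126 + 2120764*(269/137 - I*sqrt(111209)/2))*3145193 = (615126 + (570485516/137 - 1060382*I*sqrt(111209)))*3145193 = (654757778/137 - 1060382*I*sqrt(111209))*3145193 = 2059339580061154/137 - 3335106043726*I*sqrt(111209)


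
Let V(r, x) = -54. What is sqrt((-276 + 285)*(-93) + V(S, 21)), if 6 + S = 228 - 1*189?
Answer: 9*I*sqrt(11) ≈ 29.85*I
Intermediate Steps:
S = 33 (S = -6 + (228 - 1*189) = -6 + (228 - 189) = -6 + 39 = 33)
sqrt((-276 + 285)*(-93) + V(S, 21)) = sqrt((-276 + 285)*(-93) - 54) = sqrt(9*(-93) - 54) = sqrt(-837 - 54) = sqrt(-891) = 9*I*sqrt(11)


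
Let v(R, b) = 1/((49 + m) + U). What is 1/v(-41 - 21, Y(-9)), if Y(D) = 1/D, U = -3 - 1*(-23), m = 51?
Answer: 120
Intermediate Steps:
U = 20 (U = -3 + 23 = 20)
v(R, b) = 1/120 (v(R, b) = 1/((49 + 51) + 20) = 1/(100 + 20) = 1/120)
1/v(-41 - 21, Y(-9)) = 1/(1/120) = 120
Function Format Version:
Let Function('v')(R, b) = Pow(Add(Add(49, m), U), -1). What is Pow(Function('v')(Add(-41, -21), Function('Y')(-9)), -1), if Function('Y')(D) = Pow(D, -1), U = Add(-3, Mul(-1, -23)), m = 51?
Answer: 120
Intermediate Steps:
U = 20 (U = Add(-3, 23) = 20)
Function('v')(R, b) = Rational(1, 120) (Function('v')(R, b) = Pow(Add(Add(49, 51), 20), -1) = Pow(Add(100, 20), -1) = Pow(120, -1) = Rational(1, 120))
Pow(Function('v')(Add(-41, -21), Function('Y')(-9)), -1) = Pow(Rational(1, 120), -1) = 120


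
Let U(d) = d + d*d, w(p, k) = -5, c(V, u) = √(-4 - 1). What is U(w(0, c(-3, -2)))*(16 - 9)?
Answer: 140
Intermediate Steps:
c(V, u) = I*√5 (c(V, u) = √(-5) = I*√5)
U(d) = d + d²
U(w(0, c(-3, -2)))*(16 - 9) = (-5*(1 - 5))*(16 - 9) = -5*(-4)*7 = 20*7 = 140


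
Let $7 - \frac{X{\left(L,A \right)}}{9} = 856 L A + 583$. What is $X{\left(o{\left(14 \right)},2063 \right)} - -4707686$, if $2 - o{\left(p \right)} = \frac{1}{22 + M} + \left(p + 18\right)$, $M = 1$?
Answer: $\frac{11090463778}{23} \approx 4.8219 \cdot 10^{8}$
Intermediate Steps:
$o{\left(p \right)} = - \frac{369}{23} - p$ ($o{\left(p \right)} = 2 - \left(\frac{1}{22 + 1} + \left(p + 18\right)\right) = 2 - \left(\frac{1}{23} + \left(18 + p\right)\right) = 2 - \left(\frac{415}{23} + p\right) = - \frac{369}{23} - p$)
$X{\left(L,A \right)} = -5184 - 7704 A L$ ($X{\left(L,A \right)} = 63 - 9 \left(856 L A + 583\right) = 63 - 9 \left(856 A L + 583\right) = 63 - 9 \left(583 + 856 A L\right) = 63 - \left(5247 + 7704 A L\right) = -5184 - 7704 A L$)
$X{\left(o{\left(14 \right)},2063 \right)} - -4707686 = \left(-5184 - 15893352 \left(- \frac{369}{23} - 14\right)\right) - -4707686 = \left(-5184 - 15893352 \left(- \frac{369}{23} - 14\right)\right) + 4707686 = \left(-5184 - 15893352 \left(- \frac{691}{23}\right)\right) + 4707686 = \left(-5184 + \frac{10982306232}{23}\right) + 4707686 = \frac{10982187000}{23} + 4707686 = \frac{11090463778}{23}$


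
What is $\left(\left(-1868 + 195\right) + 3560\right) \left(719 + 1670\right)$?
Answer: $4508043$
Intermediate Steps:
$\left(\left(-1868 + 195\right) + 3560\right) \left(719 + 1670\right) = \left(-1673 + 3560\right) 2389 = 1887 \cdot 2389 = 4508043$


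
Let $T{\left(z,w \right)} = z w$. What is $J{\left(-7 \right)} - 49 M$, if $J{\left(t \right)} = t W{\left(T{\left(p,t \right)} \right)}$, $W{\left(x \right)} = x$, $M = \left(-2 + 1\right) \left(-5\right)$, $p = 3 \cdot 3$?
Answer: $196$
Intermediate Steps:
$p = 9$
$M = 5$ ($M = \left(-1\right) \left(-5\right) = 5$)
$T{\left(z,w \right)} = w z$
$J{\left(t \right)} = 9 t^{2}$ ($J{\left(t \right)} = t t 9 = t 9 t = 9 t^{2}$)
$J{\left(-7 \right)} - 49 M = 9 \left(-7\right)^{2} - 245 = 9 \cdot 49 - 245 = 441 - 245 = 196$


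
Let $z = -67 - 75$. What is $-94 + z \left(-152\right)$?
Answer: $21490$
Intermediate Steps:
$z = -142$
$-94 + z \left(-152\right) = -94 - -21584 = -94 + 21584 = 21490$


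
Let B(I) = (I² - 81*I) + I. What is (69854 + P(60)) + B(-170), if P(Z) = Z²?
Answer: 115954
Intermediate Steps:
B(I) = I² - 80*I
(69854 + P(60)) + B(-170) = (69854 + 60²) - 170*(-80 - 170) = (69854 + 3600) - 170*(-250) = 73454 + 42500 = 115954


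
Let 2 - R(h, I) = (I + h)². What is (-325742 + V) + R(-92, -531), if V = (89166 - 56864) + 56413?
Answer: -625154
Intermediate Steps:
R(h, I) = 2 - (I + h)²
V = 88715 (V = 32302 + 56413 = 88715)
(-325742 + V) + R(-92, -531) = (-325742 + 88715) + (2 - (-531 - 92)²) = -237027 + (2 - 1*(-623)²) = -237027 + (2 - 1*388129) = -237027 + (2 - 388129) = -237027 - 388127 = -625154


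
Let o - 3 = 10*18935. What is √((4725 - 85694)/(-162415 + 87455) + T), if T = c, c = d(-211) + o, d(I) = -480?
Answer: √66330234914565/18740 ≈ 434.60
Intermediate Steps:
o = 189353 (o = 3 + 10*18935 = 3 + 189350 = 189353)
c = 188873 (c = -480 + 189353 = 188873)
T = 188873
√((4725 - 85694)/(-162415 + 87455) + T) = √((4725 - 85694)/(-162415 + 87455) + 188873) = √(-80969/(-74960) + 188873) = √(-80969*(-1/74960) + 188873) = √(80969/74960 + 188873) = √(14158001049/74960) = √66330234914565/18740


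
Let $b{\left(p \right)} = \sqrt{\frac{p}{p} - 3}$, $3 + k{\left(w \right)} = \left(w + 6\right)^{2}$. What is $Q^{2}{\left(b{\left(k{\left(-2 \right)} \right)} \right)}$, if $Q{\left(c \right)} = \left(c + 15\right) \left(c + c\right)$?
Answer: $-1784 - 240 i \sqrt{2} \approx -1784.0 - 339.41 i$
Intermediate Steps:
$k{\left(w \right)} = -3 + \left(6 + w\right)^{2}$ ($k{\left(w \right)} = -3 + \left(w + 6\right)^{2} = -3 + \left(6 + w\right)^{2}$)
$b{\left(p \right)} = i \sqrt{2}$ ($b{\left(p \right)} = \sqrt{1 - 3} = \sqrt{-2} = i \sqrt{2}$)
$Q{\left(c \right)} = 2 c \left(15 + c\right)$ ($Q{\left(c \right)} = \left(15 + c\right) 2 c = 2 c \left(15 + c\right)$)
$Q^{2}{\left(b{\left(k{\left(-2 \right)} \right)} \right)} = \left(2 i \sqrt{2} \left(15 + i \sqrt{2}\right)\right)^{2} = - 8 \left(15 + i \sqrt{2}\right)^{2}$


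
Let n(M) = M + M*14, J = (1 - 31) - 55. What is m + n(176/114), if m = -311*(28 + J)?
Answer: 337253/19 ≈ 17750.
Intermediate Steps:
J = -85 (J = -30 - 55 = -85)
n(M) = 15*M (n(M) = M + 14*M = 15*M)
m = 17727 (m = -311*(28 - 85) = -311*(-57) = 17727)
m + n(176/114) = 17727 + 15*(176/114) = 17727 + 15*(176*(1/114)) = 17727 + 15*(88/57) = 17727 + 440/19 = 337253/19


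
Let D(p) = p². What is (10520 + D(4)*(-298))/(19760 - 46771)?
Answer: -5752/27011 ≈ -0.21295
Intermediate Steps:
(10520 + D(4)*(-298))/(19760 - 46771) = (10520 + 4²*(-298))/(19760 - 46771) = (10520 + 16*(-298))/(-27011) = (10520 - 4768)*(-1/27011) = 5752*(-1/27011) = -5752/27011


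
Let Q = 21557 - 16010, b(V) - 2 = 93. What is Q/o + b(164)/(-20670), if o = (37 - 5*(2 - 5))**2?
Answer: 879997/429936 ≈ 2.0468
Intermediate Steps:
o = 2704 (o = (37 - 5*(-3))**2 = (37 + 15)**2 = 52**2 = 2704)
b(V) = 95 (b(V) = 2 + 93 = 95)
Q = 5547
Q/o + b(164)/(-20670) = 5547/2704 + 95/(-20670) = 5547*(1/2704) + 95*(-1/20670) = 5547/2704 - 19/4134 = 879997/429936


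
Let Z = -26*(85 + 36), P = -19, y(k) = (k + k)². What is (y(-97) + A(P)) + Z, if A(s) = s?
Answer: 34471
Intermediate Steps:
y(k) = 4*k² (y(k) = (2*k)² = 4*k²)
Z = -3146 (Z = -26*121 = -3146)
(y(-97) + A(P)) + Z = (4*(-97)² - 19) - 3146 = (4*9409 - 19) - 3146 = (37636 - 19) - 3146 = 37617 - 3146 = 34471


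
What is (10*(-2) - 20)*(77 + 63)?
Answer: -5600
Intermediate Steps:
(10*(-2) - 20)*(77 + 63) = (-20 - 20)*140 = -40*140 = -5600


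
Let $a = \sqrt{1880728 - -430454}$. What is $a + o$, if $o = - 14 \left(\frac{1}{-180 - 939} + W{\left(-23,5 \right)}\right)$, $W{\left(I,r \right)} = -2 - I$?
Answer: $- \frac{328972}{1119} + 3 \sqrt{256798} \approx 1226.3$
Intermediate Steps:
$o = - \frac{328972}{1119}$ ($o = - 14 \left(\frac{1}{-180 - 939} - -21\right) = - 14 \left(\frac{1}{-1119} + \left(-2 + 23\right)\right) = - 14 \left(- \frac{1}{1119} + 21\right) = \left(-14\right) \frac{23498}{1119} = - \frac{328972}{1119} \approx -293.99$)
$a = 3 \sqrt{256798}$ ($a = \sqrt{1880728 + \left(-580457 + 1010911\right)} = \sqrt{1880728 + 430454} = \sqrt{2311182} = 3 \sqrt{256798} \approx 1520.3$)
$a + o = 3 \sqrt{256798} - \frac{328972}{1119} = - \frac{328972}{1119} + 3 \sqrt{256798}$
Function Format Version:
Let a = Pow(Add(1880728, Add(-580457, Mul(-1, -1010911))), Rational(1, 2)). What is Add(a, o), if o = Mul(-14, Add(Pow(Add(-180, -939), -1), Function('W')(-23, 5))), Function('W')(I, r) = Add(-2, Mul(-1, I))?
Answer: Add(Rational(-328972, 1119), Mul(3, Pow(256798, Rational(1, 2)))) ≈ 1226.3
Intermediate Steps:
o = Rational(-328972, 1119) (o = Mul(-14, Add(Pow(Add(-180, -939), -1), Add(-2, Mul(-1, -23)))) = Mul(-14, Add(Pow(-1119, -1), Add(-2, 23))) = Mul(-14, Add(Rational(-1, 1119), 21)) = Mul(-14, Rational(23498, 1119)) = Rational(-328972, 1119) ≈ -293.99)
a = Mul(3, Pow(256798, Rational(1, 2))) (a = Pow(Add(1880728, Add(-580457, 1010911)), Rational(1, 2)) = Pow(Add(1880728, 430454), Rational(1, 2)) = Pow(2311182, Rational(1, 2)) = Mul(3, Pow(256798, Rational(1, 2))) ≈ 1520.3)
Add(a, o) = Add(Mul(3, Pow(256798, Rational(1, 2))), Rational(-328972, 1119)) = Add(Rational(-328972, 1119), Mul(3, Pow(256798, Rational(1, 2))))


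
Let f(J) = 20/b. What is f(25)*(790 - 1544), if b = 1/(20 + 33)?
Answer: -799240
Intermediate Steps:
b = 1/53 ≈ 0.018868
f(J) = 1060 (f(J) = 20/(1/53) = 20*53 = 1060)
f(25)*(790 - 1544) = 1060*(790 - 1544) = 1060*(-754) = -799240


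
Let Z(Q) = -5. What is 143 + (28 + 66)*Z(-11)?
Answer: -327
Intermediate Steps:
143 + (28 + 66)*Z(-11) = 143 + (28 + 66)*(-5) = 143 + 94*(-5) = 143 - 470 = -327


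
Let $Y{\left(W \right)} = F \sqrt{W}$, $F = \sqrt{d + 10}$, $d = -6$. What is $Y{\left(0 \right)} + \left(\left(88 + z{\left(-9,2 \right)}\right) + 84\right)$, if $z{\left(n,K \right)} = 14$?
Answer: $186$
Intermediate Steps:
$F = 2$ ($F = \sqrt{-6 + 10} = \sqrt{4} = 2$)
$Y{\left(W \right)} = 2 \sqrt{W}$
$Y{\left(0 \right)} + \left(\left(88 + z{\left(-9,2 \right)}\right) + 84\right) = 2 \sqrt{0} + \left(\left(88 + 14\right) + 84\right) = 2 \cdot 0 + \left(102 + 84\right) = 0 + 186 = 186$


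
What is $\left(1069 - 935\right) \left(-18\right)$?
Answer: $-2412$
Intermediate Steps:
$\left(1069 - 935\right) \left(-18\right) = 134 \left(-18\right) = -2412$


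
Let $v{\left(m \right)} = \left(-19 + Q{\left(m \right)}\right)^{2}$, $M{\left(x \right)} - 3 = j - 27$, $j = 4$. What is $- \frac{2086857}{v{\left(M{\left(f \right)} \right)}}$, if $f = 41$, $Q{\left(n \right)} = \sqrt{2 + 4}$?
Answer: $- \frac{765876519}{126025} - \frac{79300566 \sqrt{6}}{126025} \approx -7618.5$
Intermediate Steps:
$Q{\left(n \right)} = \sqrt{6}$
$M{\left(x \right)} = -20$ ($M{\left(x \right)} = 3 + \left(4 - 27\right) = 3 - 23 = -20$)
$v{\left(m \right)} = \left(-19 + \sqrt{6}\right)^{2}$
$- \frac{2086857}{v{\left(M{\left(f \right)} \right)}} = - \frac{2086857}{\left(19 - \sqrt{6}\right)^{2}}$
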